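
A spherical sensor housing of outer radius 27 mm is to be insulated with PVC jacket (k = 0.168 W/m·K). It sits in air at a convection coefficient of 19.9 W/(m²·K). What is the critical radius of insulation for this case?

r_cr ≈ 16.9 mm

For a sphere r_cr = 2k/h = 2×0.168/19.9
r_cr = 16.9 mm; since the bare radius (27 mm) is above r_cr, any added insulation will reduce heat loss.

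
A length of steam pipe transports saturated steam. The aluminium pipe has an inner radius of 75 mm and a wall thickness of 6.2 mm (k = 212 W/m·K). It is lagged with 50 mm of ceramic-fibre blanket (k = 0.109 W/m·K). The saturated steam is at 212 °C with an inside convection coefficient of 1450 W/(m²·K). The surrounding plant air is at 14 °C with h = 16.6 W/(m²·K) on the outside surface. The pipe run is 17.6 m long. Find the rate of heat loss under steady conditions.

Per-layer cylindrical resistances, series-summed:
R_inner film = 1/(h_i·2πr₁L) = 1/(1450×2π×0.075×17.6) = 8.315×10^-5 K/W
R_aluminium pipe wall = ln(81.2/75)/(2π×212×17.6) = 3.388×10^-6 K/W
R_ceramic-fibre blanket = ln(131.2/81.2)/(2π×0.109×17.6) = 0.03981 K/W
R_outer film = 1/(h_o·2πr_oL) = 1/(16.6×2π×0.1312×17.6) = 0.004152 K/W
R_total = 0.04404 K/W
Q = ΔT/R_total = 198/0.04404

Q ≈ 4500 W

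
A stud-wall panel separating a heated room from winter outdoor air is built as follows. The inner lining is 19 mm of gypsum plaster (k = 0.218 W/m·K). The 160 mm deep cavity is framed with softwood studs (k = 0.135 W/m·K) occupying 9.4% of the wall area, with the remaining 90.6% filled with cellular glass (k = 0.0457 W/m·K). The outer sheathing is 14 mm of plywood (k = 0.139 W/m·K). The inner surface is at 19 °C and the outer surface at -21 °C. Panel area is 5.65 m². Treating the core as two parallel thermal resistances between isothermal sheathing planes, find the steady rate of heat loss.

Q ≈ 71.8 W

Sheathing layers in series; stud and cavity paths in parallel between them.
R_inner = 0.019/(0.218×5.65) = 0.01543 K/W
R_stud  = 0.16/(0.135×0.094×5.65) = 2.232 K/W
R_cav   = 0.16/(0.0457×0.906×5.65) = 0.684 K/W
1/R_core = 1/R_stud + 1/R_cav → R_core = 0.5235 K/W
R_outer = 0.014/(0.139×5.65) = 0.01783 K/W
R_total = 0.5568 K/W
Q = ΔT/R_total = 40/0.5568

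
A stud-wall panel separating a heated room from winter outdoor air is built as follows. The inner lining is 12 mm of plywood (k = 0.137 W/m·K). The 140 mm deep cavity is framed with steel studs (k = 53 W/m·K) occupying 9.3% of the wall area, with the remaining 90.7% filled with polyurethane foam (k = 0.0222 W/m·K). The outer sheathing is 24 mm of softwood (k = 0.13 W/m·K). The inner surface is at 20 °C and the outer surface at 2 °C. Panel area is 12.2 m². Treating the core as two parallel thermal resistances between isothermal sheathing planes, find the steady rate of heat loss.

Q ≈ 731 W

Sheathing layers in series; stud and cavity paths in parallel between them.
R_inner = 0.012/(0.137×12.2) = 0.00718 K/W
R_stud  = 0.14/(53×0.093×12.2) = 0.002328 K/W
R_cav   = 0.14/(0.0222×0.907×12.2) = 0.5699 K/W
1/R_core = 1/R_stud + 1/R_cav → R_core = 0.002319 K/W
R_outer = 0.024/(0.13×12.2) = 0.01513 K/W
R_total = 0.02463 K/W
Q = ΔT/R_total = 18/0.02463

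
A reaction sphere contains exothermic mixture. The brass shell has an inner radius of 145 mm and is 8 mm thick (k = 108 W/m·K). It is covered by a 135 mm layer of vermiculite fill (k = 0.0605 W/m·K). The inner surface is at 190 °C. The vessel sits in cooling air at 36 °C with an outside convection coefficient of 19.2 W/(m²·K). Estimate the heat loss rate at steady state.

Spherical conduction: R = (1/r_in − 1/r_out)/(4πk) per layer; series-sum.
R_brass shell = (1/0.145 − 1/0.153)/(4π×108) = 2.657×10^-4 K/W
R_vermiculite fill = (1/0.153 − 1/0.288)/(4π×0.0605) = 4.03 K/W
R_outer film = 1/(h·4πr_o²) = 1/(19.2×4π×0.288²) = 0.04997 K/W
R_total = 4.08 K/W
Q = ΔT/R_total = 154/4.08

Q ≈ 37.7 W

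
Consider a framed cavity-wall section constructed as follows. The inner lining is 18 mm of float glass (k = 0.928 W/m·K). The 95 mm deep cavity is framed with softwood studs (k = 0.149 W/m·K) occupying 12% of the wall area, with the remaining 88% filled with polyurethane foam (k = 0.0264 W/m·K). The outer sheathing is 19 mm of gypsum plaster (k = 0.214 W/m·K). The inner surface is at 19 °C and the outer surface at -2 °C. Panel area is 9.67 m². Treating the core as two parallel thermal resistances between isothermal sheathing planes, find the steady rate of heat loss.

Q ≈ 83.9 W

Sheathing layers in series; stud and cavity paths in parallel between them.
R_inner = 0.018/(0.928×9.67) = 0.002006 K/W
R_stud  = 0.095/(0.149×0.12×9.67) = 0.5495 K/W
R_cav   = 0.095/(0.0264×0.88×9.67) = 0.4229 K/W
1/R_core = 1/R_stud + 1/R_cav → R_core = 0.239 K/W
R_outer = 0.019/(0.214×9.67) = 0.009181 K/W
R_total = 0.2501 K/W
Q = ΔT/R_total = 21/0.2501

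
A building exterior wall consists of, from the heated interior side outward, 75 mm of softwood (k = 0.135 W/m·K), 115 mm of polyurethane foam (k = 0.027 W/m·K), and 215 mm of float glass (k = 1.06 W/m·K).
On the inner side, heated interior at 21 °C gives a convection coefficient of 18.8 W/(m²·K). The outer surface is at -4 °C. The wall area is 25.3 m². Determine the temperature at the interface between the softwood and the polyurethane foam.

T ≈ 18 °C

Treating each layer as a thermal resistance in series:
R_inner film = 1/(h_i·A) = 1/(18.8×25.3) = 0.002102 K/W
R_softwood = L/(kA) = 0.075/(0.135×25.3) = 0.02196 K/W
R_polyurethane foam = L/(kA) = 0.115/(0.027×25.3) = 0.1684 K/W
R_float glass = L/(kA) = 0.215/(1.06×25.3) = 0.008017 K/W
R_total = 0.2004 K/W;  Q = ΔT/R_total = 25/0.2004 = 124.7 W
T_interface = T_inner − Q·ΣR(inner→interface) = 21 − 125×0.02406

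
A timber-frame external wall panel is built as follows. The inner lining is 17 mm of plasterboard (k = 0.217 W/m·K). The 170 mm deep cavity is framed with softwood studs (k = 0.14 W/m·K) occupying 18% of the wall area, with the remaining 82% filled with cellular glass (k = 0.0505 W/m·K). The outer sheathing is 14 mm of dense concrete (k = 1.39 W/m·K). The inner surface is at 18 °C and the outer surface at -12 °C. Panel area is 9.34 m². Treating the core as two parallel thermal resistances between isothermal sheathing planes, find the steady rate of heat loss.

Sheathing layers in series; stud and cavity paths in parallel between them.
R_inner = 0.017/(0.217×9.34) = 0.008388 K/W
R_stud  = 0.17/(0.14×0.18×9.34) = 0.7223 K/W
R_cav   = 0.17/(0.0505×0.82×9.34) = 0.4395 K/W
1/R_core = 1/R_stud + 1/R_cav → R_core = 0.2733 K/W
R_outer = 0.014/(1.39×9.34) = 0.001078 K/W
R_total = 0.2827 K/W
Q = ΔT/R_total = 30/0.2827

Q ≈ 106 W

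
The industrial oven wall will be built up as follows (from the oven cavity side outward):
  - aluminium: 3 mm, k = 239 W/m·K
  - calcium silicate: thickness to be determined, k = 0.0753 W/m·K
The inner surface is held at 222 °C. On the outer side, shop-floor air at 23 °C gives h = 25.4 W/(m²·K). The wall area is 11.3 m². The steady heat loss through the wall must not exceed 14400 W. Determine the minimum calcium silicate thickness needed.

L ≈ 8.79 mm

Thermal resistances in series:
R_aluminium = L/(kA) = 0.003/(239×11.3) = 1.111×10^-6 K/W
R_outer film = 1/(h_o·A) = 1/(25.4×11.3) = 0.003484 K/W
Sum of the known resistances R_other = 0.003485 K/W
Required total resistance R_tot = ΔT/Q_allow = 199/14400 = 0.01382 K/W
R_calcium silicate = R_tot − R_other = 0.01033 K/W
L = R·k·A = 0.01033×0.0753×11.3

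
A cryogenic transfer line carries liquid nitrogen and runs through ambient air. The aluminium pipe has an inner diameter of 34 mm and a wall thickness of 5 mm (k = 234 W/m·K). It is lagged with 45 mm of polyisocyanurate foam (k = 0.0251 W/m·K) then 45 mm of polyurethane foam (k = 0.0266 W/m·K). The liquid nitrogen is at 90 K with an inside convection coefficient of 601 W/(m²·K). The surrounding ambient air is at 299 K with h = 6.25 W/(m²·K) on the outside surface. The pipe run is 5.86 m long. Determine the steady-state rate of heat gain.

Radial resistances (cylindrical: R_cond = ln(r_o/r_i)/(2πkL), R_conv = 1/(h·2πrL)):
R_inner film = 1/(h_i·2πr₁L) = 1/(601×2π×0.017×5.86) = 0.002658 K/W
R_aluminium pipe wall = ln(22/17)/(2π×234×5.86) = 2.993×10^-5 K/W
R_polyisocyanurate foam = ln(67/22)/(2π×0.0251×5.86) = 1.205 K/W
R_polyurethane foam = ln(112/67)/(2π×0.0266×5.86) = 0.5246 K/W
R_outer film = 1/(h_o·2πr_oL) = 1/(6.25×2π×0.112×5.86) = 0.0388 K/W
R_total = 1.771 K/W
Q = ΔT/R_total = 209/1.771

Q ≈ 118 W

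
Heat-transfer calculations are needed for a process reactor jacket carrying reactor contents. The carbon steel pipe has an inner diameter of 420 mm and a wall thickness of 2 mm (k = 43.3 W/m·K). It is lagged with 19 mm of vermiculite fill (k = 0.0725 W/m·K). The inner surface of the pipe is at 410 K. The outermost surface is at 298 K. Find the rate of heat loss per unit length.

q′ ≈ 594 W/m

Treating each annulus and film as a series resistance:
R_carbon steel pipe wall = ln(212/210)/(2π×43.3×1) = 3.484×10^-5 K/W
R_vermiculite fill = ln(231/212)/(2π×0.0725×1) = 0.1884 K/W
R_total = 0.1885 K/W
Q = ΔT/R_total = 112/0.1885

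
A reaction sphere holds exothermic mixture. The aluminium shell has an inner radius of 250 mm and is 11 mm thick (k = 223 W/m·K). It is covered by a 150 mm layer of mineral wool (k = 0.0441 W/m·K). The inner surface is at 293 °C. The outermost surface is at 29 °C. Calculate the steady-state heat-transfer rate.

Each spherical layer contributes R = (1/r_i − 1/r_o)/(4πk):
R_aluminium shell = (1/0.25 − 1/0.261)/(4π×223) = 6.016×10^-5 K/W
R_mineral wool = (1/0.261 − 1/0.411)/(4π×0.0441) = 2.523 K/W
R_total = 2.523 K/W
Q = ΔT/R_total = 264/2.523

Q ≈ 105 W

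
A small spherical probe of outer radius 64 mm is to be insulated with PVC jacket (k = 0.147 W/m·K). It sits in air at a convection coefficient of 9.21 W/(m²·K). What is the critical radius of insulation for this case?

r_cr ≈ 31.9 mm

For a sphere r_cr = 2k/h = 2×0.147/9.21
r_cr = 31.9 mm; since the bare radius (64 mm) is above r_cr, any added insulation will reduce heat loss.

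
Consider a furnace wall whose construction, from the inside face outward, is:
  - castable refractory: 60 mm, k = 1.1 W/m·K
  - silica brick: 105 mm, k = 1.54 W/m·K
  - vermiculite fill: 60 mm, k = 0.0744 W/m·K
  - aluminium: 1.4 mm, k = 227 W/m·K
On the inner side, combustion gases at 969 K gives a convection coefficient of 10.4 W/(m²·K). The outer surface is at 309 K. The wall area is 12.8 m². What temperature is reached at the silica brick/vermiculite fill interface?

T ≈ 828 K

Thermal resistances in series:
R_inner film = 1/(h_i·A) = 1/(10.4×12.8) = 0.007512 K/W
R_castable refractory = L/(kA) = 0.06/(1.1×12.8) = 0.004261 K/W
R_silica brick = L/(kA) = 0.105/(1.54×12.8) = 0.005327 K/W
R_vermiculite fill = L/(kA) = 0.06/(0.0744×12.8) = 0.063 K/W
R_aluminium = L/(kA) = 0.0014/(227×12.8) = 4.818×10^-7 K/W
R_total = 0.0801 K/W;  Q = ΔT/R_total = 660/0.0801 = 8239 W
T_interface = T_inner − Q·ΣR(inner→interface) = 969 − 8240×0.0171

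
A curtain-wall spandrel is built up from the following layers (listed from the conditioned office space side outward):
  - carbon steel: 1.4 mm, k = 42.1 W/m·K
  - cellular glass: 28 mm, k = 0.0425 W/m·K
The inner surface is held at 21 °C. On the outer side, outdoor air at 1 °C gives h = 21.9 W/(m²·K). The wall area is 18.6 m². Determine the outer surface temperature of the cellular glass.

Using the resistance-network approach (series):
R_carbon steel = L/(kA) = 0.0014/(42.1×18.6) = 1.788×10^-6 K/W
R_cellular glass = L/(kA) = 0.028/(0.0425×18.6) = 0.03542 K/W
R_outer film = 1/(h_o·A) = 1/(21.9×18.6) = 0.002455 K/W
R_total = 0.03788 K/W;  Q = ΔT/R_total = 20/0.03788 = 528 W
T_interface = T_inner − Q·ΣR(inner→interface) = 21 − 528×0.03542

T ≈ 2.3 °C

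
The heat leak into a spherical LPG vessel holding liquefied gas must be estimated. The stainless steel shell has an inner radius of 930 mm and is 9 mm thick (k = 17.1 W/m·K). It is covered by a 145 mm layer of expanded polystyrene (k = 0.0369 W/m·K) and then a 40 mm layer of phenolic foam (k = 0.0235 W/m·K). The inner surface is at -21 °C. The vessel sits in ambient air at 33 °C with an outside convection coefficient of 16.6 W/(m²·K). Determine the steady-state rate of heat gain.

Q ≈ 128 W

Each spherical layer contributes R = (1/r_i − 1/r_o)/(4πk):
R_stainless steel shell = (1/0.93 − 1/0.939)/(4π×17.1) = 4.796×10^-5 K/W
R_expanded polystyrene = (1/0.939 − 1/1.084)/(4π×0.0369) = 0.3072 K/W
R_phenolic foam = (1/1.084 − 1/1.124)/(4π×0.0235) = 0.1112 K/W
R_outer film = 1/(h·4πr_o²) = 1/(16.6×4π×1.124²) = 0.003794 K/W
R_total = 0.4222 K/W
Q = ΔT/R_total = 54/0.4222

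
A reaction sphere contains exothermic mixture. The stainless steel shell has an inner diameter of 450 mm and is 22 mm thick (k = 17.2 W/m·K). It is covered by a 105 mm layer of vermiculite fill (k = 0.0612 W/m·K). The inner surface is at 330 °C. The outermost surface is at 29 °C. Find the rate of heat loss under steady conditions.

For a spherical shell R = (1/r₁ − 1/r₂)/(4πk); film R = 1/(h·4πr²). In series:
R_stainless steel shell = (1/0.225 − 1/0.247)/(4π×17.2) = 0.001831 K/W
R_vermiculite fill = (1/0.247 − 1/0.352)/(4π×0.0612) = 1.57 K/W
R_total = 1.572 K/W
Q = ΔT/R_total = 301/1.572

Q ≈ 191 W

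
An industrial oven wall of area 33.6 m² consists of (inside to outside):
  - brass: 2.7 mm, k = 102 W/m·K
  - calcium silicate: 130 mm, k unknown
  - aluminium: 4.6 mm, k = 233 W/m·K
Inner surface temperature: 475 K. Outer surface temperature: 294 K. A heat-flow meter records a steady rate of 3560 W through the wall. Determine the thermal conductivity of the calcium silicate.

k ≈ 0.0761 W/(m·K)

Series thermal resistances:
R_brass = L/(kA) = 0.0027/(102×33.6) = 7.878×10^-7 K/W
R_aluminium = L/(kA) = 0.0046/(233×33.6) = 5.876×10^-7 K/W
Sum of known resistances R_other = 1.375×10^-6 K/W
Total R = ΔT/Q = 181/3560 = 0.05084 K/W
R_calcium silicate = R_total − R_other = 0.05084 K/W
k = L/(R·A) = 0.13/(0.05084×33.6)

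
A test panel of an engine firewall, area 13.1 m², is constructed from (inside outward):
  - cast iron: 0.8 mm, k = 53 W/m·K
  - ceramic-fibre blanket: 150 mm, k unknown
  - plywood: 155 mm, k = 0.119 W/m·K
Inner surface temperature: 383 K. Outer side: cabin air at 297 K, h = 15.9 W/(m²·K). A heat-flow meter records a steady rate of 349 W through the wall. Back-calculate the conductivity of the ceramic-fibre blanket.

k ≈ 0.0805 W/(m·K)

Thermal resistances in series:
R_cast iron = L/(kA) = 0.0008/(53×13.1) = 1.152×10^-6 K/W
R_plywood = L/(kA) = 0.155/(0.119×13.1) = 0.09943 K/W
R_outer film = 1/(h_o·A) = 1/(15.9×13.1) = 0.004801 K/W
Sum of known resistances R_other = 0.1042 K/W
Total R = ΔT/Q = 86/349 = 0.2464 K/W
R_ceramic-fibre blanket = R_total − R_other = 0.1422 K/W
k = L/(R·A) = 0.15/(0.1422×13.1)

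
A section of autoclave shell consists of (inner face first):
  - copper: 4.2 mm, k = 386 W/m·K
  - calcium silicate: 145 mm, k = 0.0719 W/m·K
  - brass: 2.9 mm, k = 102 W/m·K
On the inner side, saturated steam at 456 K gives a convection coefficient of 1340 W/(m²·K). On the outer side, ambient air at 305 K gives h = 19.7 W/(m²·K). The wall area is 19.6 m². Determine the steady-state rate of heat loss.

Treating each layer as a thermal resistance in series:
R_inner film = 1/(h_i·A) = 1/(1340×19.6) = 3.807×10^-5 K/W
R_copper = L/(kA) = 0.0042/(386×19.6) = 5.551×10^-7 K/W
R_calcium silicate = L/(kA) = 0.145/(0.0719×19.6) = 0.1029 K/W
R_brass = L/(kA) = 0.0029/(102×19.6) = 1.451×10^-6 K/W
R_outer film = 1/(h_o·A) = 1/(19.7×19.6) = 0.00259 K/W
R_total = 0.1055 K/W
Q = ΔT / R_total = 151 / 0.1055

Q ≈ 1430 W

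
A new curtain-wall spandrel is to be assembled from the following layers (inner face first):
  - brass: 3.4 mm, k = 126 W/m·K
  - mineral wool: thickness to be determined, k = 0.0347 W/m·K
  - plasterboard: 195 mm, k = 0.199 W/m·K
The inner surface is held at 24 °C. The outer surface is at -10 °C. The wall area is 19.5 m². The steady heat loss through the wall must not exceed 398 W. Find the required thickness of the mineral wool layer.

Treating each layer as a thermal resistance in series:
R_brass = L/(kA) = 0.0034/(126×19.5) = 1.384×10^-6 K/W
R_plasterboard = L/(kA) = 0.195/(0.199×19.5) = 0.05025 K/W
Sum of the known resistances R_other = 0.05025 K/W
Required total resistance R_tot = ΔT/Q_allow = 34/398 = 0.08543 K/W
R_mineral wool = R_tot − R_other = 0.03517 K/W
L = R·k·A = 0.03517×0.0347×19.5

L ≈ 23.8 mm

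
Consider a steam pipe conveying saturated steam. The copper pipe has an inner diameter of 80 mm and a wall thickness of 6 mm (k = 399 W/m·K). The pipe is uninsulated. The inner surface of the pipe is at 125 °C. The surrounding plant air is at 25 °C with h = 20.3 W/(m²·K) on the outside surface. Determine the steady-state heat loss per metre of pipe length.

q′ ≈ 587 W/m

Radial resistances (cylindrical: R_cond = ln(r_o/r_i)/(2πkL), R_conv = 1/(h·2πrL)):
R_copper pipe wall = ln(46/40)/(2π×399×1) = 5.575×10^-5 K/W
R_outer film = 1/(h_o·2πr_oL) = 1/(20.3×2π×0.046×1) = 0.1704 K/W
R_total = 0.1705 K/W
Q = ΔT/R_total = 100/0.1705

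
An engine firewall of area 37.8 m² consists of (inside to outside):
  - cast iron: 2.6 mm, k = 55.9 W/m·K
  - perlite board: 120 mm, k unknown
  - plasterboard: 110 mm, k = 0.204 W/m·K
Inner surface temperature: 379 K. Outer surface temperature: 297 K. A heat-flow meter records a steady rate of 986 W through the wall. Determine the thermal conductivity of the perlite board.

k ≈ 0.0461 W/(m·K)

Treating each layer as a thermal resistance in series:
R_cast iron = L/(kA) = 0.0026/(55.9×37.8) = 1.23×10^-6 K/W
R_plasterboard = L/(kA) = 0.11/(0.204×37.8) = 0.01426 K/W
Sum of known resistances R_other = 0.01427 K/W
Total R = ΔT/Q = 82/986 = 0.08316 K/W
R_perlite board = R_total − R_other = 0.0689 K/W
k = L/(R·A) = 0.12/(0.0689×37.8)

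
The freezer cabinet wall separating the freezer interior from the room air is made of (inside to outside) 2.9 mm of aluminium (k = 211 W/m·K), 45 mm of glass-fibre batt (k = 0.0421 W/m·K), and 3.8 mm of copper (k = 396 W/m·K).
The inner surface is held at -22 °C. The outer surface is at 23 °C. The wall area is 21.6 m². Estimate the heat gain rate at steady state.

Q ≈ 909 W

Thermal resistances in series:
R_aluminium = L/(kA) = 0.0029/(211×21.6) = 6.363×10^-7 K/W
R_glass-fibre batt = L/(kA) = 0.045/(0.0421×21.6) = 0.04949 K/W
R_copper = L/(kA) = 0.0038/(396×21.6) = 4.443×10^-7 K/W
R_total = 0.04949 K/W
Q = ΔT / R_total = 45 / 0.04949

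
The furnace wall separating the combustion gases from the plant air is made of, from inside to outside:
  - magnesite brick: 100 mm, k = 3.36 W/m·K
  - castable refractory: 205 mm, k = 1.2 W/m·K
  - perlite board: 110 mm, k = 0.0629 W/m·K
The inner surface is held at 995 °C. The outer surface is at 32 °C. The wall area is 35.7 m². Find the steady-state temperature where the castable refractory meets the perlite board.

Using the resistance-network approach (series):
R_magnesite brick = L/(kA) = 0.1/(3.36×35.7) = 8.337×10^-4 K/W
R_castable refractory = L/(kA) = 0.205/(1.2×35.7) = 0.004785 K/W
R_perlite board = L/(kA) = 0.11/(0.0629×35.7) = 0.04899 K/W
R_total = 0.05461 K/W;  Q = ΔT/R_total = 963/0.05461 = 17640 W
T_interface = T_inner − Q·ΣR(inner→interface) = 995 − 17600×0.005619

T ≈ 896 °C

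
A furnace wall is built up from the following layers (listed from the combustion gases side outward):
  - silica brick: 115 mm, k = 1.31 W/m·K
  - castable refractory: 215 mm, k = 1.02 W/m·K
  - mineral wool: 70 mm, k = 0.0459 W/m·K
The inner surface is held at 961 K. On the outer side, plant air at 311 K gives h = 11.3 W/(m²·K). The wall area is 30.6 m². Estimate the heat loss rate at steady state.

Q ≈ 10400 W

Treating each layer as a thermal resistance in series:
R_silica brick = L/(kA) = 0.115/(1.31×30.6) = 0.002869 K/W
R_castable refractory = L/(kA) = 0.215/(1.02×30.6) = 0.006888 K/W
R_mineral wool = L/(kA) = 0.07/(0.0459×30.6) = 0.04984 K/W
R_outer film = 1/(h_o·A) = 1/(11.3×30.6) = 0.002892 K/W
R_total = 0.06249 K/W
Q = ΔT / R_total = 650 / 0.06249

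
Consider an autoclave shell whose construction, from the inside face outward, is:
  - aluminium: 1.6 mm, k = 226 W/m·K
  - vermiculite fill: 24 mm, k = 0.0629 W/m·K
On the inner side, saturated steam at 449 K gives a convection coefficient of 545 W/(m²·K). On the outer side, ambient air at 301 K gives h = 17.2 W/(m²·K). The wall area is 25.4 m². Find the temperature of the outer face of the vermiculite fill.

Model the wall as resistances in series:
R_inner film = 1/(h_i·A) = 1/(545×25.4) = 7.224×10^-5 K/W
R_aluminium = L/(kA) = 0.0016/(226×25.4) = 2.787×10^-7 K/W
R_vermiculite fill = L/(kA) = 0.024/(0.0629×25.4) = 0.01502 K/W
R_outer film = 1/(h_o·A) = 1/(17.2×25.4) = 0.002289 K/W
R_total = 0.01738 K/W;  Q = ΔT/R_total = 148/0.01738 = 8514 W
T_interface = T_inner − Q·ΣR(inner→interface) = 449 − 8510×0.01509

T ≈ 320 K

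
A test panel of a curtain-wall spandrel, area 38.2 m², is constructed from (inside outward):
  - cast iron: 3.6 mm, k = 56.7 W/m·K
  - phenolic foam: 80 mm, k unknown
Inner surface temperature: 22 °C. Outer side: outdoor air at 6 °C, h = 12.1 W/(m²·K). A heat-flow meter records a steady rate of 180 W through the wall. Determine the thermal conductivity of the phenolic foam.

k ≈ 0.0241 W/(m·K)

Treating each layer as a thermal resistance in series:
R_cast iron = L/(kA) = 0.0036/(56.7×38.2) = 1.662×10^-6 K/W
R_outer film = 1/(h_o·A) = 1/(12.1×38.2) = 0.002163 K/W
Sum of known resistances R_other = 0.002165 K/W
Total R = ΔT/Q = 16/180 = 0.08889 K/W
R_phenolic foam = R_total − R_other = 0.08672 K/W
k = L/(R·A) = 0.08/(0.08672×38.2)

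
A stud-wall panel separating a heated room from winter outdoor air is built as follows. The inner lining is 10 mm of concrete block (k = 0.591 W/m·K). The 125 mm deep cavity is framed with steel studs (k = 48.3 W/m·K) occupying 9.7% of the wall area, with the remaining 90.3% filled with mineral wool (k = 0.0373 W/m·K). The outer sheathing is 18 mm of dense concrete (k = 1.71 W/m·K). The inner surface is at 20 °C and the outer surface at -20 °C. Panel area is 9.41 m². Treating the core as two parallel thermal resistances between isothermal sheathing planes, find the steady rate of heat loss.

Sheathing layers in series; stud and cavity paths in parallel between them.
R_inner = 0.01/(0.591×9.41) = 0.001798 K/W
R_stud  = 0.125/(48.3×0.097×9.41) = 0.002835 K/W
R_cav   = 0.125/(0.0373×0.903×9.41) = 0.3944 K/W
1/R_core = 1/R_stud + 1/R_cav → R_core = 0.002815 K/W
R_outer = 0.018/(1.71×9.41) = 0.001119 K/W
R_total = 0.005732 K/W
Q = ΔT/R_total = 40/0.005732

Q ≈ 6980 W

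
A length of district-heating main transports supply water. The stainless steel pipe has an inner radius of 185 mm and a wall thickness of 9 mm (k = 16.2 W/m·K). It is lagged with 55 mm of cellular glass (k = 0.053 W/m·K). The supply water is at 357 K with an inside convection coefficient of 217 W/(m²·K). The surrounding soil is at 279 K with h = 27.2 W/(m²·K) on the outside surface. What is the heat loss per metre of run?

q′ ≈ 100 W/m

For a radial system each layer contributes R = ln(r_out/r_in)/(2πkL); films add R = 1/(hA).
R_inner film = 1/(h_i·2πr₁L) = 1/(217×2π×0.185×1) = 0.003965 K/W
R_stainless steel pipe wall = ln(194/185)/(2π×16.2×1) = 4.667×10^-4 K/W
R_cellular glass = ln(249/194)/(2π×0.053×1) = 0.7495 K/W
R_outer film = 1/(h_o·2πr_oL) = 1/(27.2×2π×0.249×1) = 0.0235 K/W
R_total = 0.7774 K/W
Q = ΔT/R_total = 78/0.7774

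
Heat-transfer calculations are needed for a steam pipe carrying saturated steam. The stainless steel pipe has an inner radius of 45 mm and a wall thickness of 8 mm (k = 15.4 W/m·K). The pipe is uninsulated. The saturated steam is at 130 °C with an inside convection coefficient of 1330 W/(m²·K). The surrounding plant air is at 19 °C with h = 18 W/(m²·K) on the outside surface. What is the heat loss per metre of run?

q′ ≈ 648 W/m

Treating each annulus and film as a series resistance:
R_inner film = 1/(h_i·2πr₁L) = 1/(1330×2π×0.045×1) = 0.002659 K/W
R_stainless steel pipe wall = ln(53/45)/(2π×15.4×1) = 0.001691 K/W
R_outer film = 1/(h_o·2πr_oL) = 1/(18×2π×0.053×1) = 0.1668 K/W
R_total = 0.1712 K/W
Q = ΔT/R_total = 111/0.1712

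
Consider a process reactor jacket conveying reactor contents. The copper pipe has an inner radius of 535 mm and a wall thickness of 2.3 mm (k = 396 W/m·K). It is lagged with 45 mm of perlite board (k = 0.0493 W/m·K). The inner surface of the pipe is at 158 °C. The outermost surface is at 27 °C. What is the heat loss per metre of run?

Per-layer cylindrical resistances, series-summed:
R_copper pipe wall = ln(537.3/535)/(2π×396×1) = 1.724×10^-6 K/W
R_perlite board = ln(582.3/537.3)/(2π×0.0493×1) = 0.2596 K/W
R_total = 0.2597 K/W
Q = ΔT/R_total = 131/0.2597

q′ ≈ 505 W/m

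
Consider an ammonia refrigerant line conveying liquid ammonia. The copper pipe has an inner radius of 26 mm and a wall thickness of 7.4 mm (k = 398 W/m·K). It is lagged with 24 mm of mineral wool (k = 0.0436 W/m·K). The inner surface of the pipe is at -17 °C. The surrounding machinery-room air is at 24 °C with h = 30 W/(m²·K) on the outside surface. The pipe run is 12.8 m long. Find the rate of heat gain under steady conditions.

Q ≈ 254 W

Treating each annulus and film as a series resistance:
R_copper pipe wall = ln(33.4/26)/(2π×398×12.8) = 7.825×10^-6 K/W
R_mineral wool = ln(57.4/33.4)/(2π×0.0436×12.8) = 0.1544 K/W
R_outer film = 1/(h_o·2πr_oL) = 1/(30×2π×0.0574×12.8) = 0.007221 K/W
R_total = 0.1617 K/W
Q = ΔT/R_total = 41/0.1617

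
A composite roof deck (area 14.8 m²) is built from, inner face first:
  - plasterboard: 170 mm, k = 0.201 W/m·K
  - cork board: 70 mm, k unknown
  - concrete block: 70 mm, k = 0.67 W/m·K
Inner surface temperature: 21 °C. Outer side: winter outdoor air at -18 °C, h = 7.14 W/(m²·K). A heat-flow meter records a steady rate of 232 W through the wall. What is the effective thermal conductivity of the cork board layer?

Using the resistance-network approach (series):
R_plasterboard = L/(kA) = 0.17/(0.201×14.8) = 0.05715 K/W
R_concrete block = L/(kA) = 0.07/(0.67×14.8) = 0.007059 K/W
R_outer film = 1/(h_o·A) = 1/(7.14×14.8) = 0.009463 K/W
Sum of known resistances R_other = 0.07367 K/W
Total R = ΔT/Q = 39/232 = 0.1681 K/W
R_cork board = R_total − R_other = 0.09443 K/W
k = L/(R·A) = 0.07/(0.09443×14.8)

k ≈ 0.0501 W/(m·K)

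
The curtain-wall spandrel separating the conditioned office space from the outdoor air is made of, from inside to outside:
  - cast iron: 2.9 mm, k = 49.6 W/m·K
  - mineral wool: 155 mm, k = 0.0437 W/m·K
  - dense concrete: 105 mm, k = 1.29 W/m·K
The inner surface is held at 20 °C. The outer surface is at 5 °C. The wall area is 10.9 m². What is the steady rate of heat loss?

Using the resistance-network approach (series):
R_cast iron = L/(kA) = 0.0029/(49.6×10.9) = 5.364×10^-6 K/W
R_mineral wool = L/(kA) = 0.155/(0.0437×10.9) = 0.3254 K/W
R_dense concrete = L/(kA) = 0.105/(1.29×10.9) = 0.007467 K/W
R_total = 0.3329 K/W
Q = ΔT / R_total = 15 / 0.3329

Q ≈ 45.1 W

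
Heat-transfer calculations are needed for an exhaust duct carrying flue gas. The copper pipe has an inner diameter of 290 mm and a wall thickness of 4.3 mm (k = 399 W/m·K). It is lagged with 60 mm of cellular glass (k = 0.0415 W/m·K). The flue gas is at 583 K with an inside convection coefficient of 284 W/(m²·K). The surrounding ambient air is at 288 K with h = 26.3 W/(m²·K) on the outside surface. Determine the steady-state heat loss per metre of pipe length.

Per-layer cylindrical resistances, series-summed:
R_inner film = 1/(h_i·2πr₁L) = 1/(284×2π×0.145×1) = 0.003865 K/W
R_copper pipe wall = ln(149.3/145)/(2π×399×1) = 1.166×10^-5 K/W
R_cellular glass = ln(209.3/149.3)/(2π×0.0415×1) = 1.296 K/W
R_outer film = 1/(h_o·2πr_oL) = 1/(26.3×2π×0.2093×1) = 0.02891 K/W
R_total = 1.328 K/W
Q = ΔT/R_total = 295/1.328

q′ ≈ 222 W/m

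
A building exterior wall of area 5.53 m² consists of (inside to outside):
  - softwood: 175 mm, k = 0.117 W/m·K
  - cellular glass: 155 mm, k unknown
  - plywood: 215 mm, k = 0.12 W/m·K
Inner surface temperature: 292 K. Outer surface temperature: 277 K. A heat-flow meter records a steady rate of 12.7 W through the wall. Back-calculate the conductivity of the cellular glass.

k ≈ 0.0478 W/(m·K)

Thermal resistances in series:
R_softwood = L/(kA) = 0.175/(0.117×5.53) = 0.2705 K/W
R_plywood = L/(kA) = 0.215/(0.12×5.53) = 0.324 K/W
Sum of known resistances R_other = 0.5945 K/W
Total R = ΔT/Q = 15/12.7 = 1.181 K/W
R_cellular glass = R_total − R_other = 0.5866 K/W
k = L/(R·A) = 0.155/(0.5866×5.53)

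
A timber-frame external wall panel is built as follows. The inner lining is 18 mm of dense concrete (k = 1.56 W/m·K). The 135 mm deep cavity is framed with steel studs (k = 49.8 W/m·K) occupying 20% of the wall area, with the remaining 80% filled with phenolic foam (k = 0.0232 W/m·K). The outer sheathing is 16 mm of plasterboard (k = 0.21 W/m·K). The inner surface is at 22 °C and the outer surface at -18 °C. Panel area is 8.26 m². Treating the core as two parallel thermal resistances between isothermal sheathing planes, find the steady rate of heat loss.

Q ≈ 3260 W

Sheathing layers in series; stud and cavity paths in parallel between them.
R_inner = 0.018/(1.56×8.26) = 0.001397 K/W
R_stud  = 0.135/(49.8×0.2×8.26) = 0.001641 K/W
R_cav   = 0.135/(0.0232×0.8×8.26) = 0.8806 K/W
1/R_core = 1/R_stud + 1/R_cav → R_core = 0.001638 K/W
R_outer = 0.016/(0.21×8.26) = 0.009224 K/W
R_total = 0.01226 K/W
Q = ΔT/R_total = 40/0.01226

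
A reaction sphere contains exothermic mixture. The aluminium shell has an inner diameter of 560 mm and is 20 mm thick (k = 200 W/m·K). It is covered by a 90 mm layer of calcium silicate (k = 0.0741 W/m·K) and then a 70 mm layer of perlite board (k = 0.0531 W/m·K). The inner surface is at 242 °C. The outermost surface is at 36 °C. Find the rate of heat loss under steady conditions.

Q ≈ 146 W

For a spherical shell R = (1/r₁ − 1/r₂)/(4πk); film R = 1/(h·4πr²). In series:
R_aluminium shell = (1/0.28 − 1/0.3)/(4π×200) = 9.474×10^-5 K/W
R_calcium silicate = (1/0.3 − 1/0.39)/(4π×0.0741) = 0.8261 K/W
R_perlite board = (1/0.39 − 1/0.46)/(4π×0.0531) = 0.5848 K/W
R_total = 1.411 K/W
Q = ΔT/R_total = 206/1.411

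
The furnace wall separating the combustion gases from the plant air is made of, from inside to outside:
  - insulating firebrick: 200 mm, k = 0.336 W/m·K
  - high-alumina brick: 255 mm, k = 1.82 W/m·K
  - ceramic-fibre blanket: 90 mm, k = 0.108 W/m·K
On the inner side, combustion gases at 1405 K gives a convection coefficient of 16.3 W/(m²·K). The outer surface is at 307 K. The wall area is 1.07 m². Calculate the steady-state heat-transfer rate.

Q ≈ 721 W

Treating each layer as a thermal resistance in series:
R_inner film = 1/(h_i·A) = 1/(16.3×1.07) = 0.05734 K/W
R_insulating firebrick = L/(kA) = 0.2/(0.336×1.07) = 0.5563 K/W
R_high-alumina brick = L/(kA) = 0.255/(1.82×1.07) = 0.1309 K/W
R_ceramic-fibre blanket = L/(kA) = 0.09/(0.108×1.07) = 0.7788 K/W
R_total = 1.523 K/W
Q = ΔT / R_total = 1098 / 1.523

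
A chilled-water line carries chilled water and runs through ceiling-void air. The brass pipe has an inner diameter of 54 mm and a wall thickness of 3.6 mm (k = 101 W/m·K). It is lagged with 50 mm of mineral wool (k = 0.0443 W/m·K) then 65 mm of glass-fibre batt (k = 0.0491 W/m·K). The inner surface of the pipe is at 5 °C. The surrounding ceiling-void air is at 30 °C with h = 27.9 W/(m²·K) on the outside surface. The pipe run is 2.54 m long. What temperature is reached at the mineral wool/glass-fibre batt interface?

Treating each annulus and film as a series resistance:
R_brass pipe wall = ln(30.6/27)/(2π×101×2.54) = 7.765×10^-5 K/W
R_mineral wool = ln(80.6/30.6)/(2π×0.0443×2.54) = 1.37 K/W
R_glass-fibre batt = ln(145.6/80.6)/(2π×0.0491×2.54) = 0.7547 K/W
R_outer film = 1/(h_o·2πr_oL) = 1/(27.9×2π×0.1456×2.54) = 0.01542 K/W
R_total = 2.14 K/W
Q = ΔT/R_total = 25/2.14
Q = 11.7 W
T_interface = T_inner + Q·ΣR(inner→interface) = 5 + 11.7×1.37

T ≈ 21 °C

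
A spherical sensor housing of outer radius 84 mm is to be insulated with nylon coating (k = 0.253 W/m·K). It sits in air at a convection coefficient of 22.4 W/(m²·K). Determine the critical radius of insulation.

r_cr ≈ 22.6 mm

For a sphere r_cr = 2k/h = 2×0.253/22.4
r_cr = 22.6 mm; since the bare radius (84 mm) is above r_cr, any added insulation will reduce heat loss.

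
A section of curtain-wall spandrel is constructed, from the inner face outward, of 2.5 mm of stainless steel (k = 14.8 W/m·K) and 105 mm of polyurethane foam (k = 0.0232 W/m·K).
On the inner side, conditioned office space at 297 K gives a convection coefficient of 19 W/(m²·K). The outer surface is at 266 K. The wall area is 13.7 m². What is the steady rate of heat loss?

Q ≈ 92.8 W

Using the resistance-network approach (series):
R_inner film = 1/(h_i·A) = 1/(19×13.7) = 0.003842 K/W
R_stainless steel = L/(kA) = 0.0025/(14.8×13.7) = 1.233×10^-5 K/W
R_polyurethane foam = L/(kA) = 0.105/(0.0232×13.7) = 0.3304 K/W
R_total = 0.3342 K/W
Q = ΔT / R_total = 31 / 0.3342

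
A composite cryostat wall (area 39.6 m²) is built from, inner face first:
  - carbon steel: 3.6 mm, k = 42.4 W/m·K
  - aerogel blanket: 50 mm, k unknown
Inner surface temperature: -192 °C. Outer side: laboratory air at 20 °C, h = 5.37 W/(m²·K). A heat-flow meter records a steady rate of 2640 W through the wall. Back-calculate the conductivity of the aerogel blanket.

Thermal resistances in series:
R_carbon steel = L/(kA) = 0.0036/(42.4×39.6) = 2.144×10^-6 K/W
R_outer film = 1/(h_o·A) = 1/(5.37×39.6) = 0.004703 K/W
Sum of known resistances R_other = 0.004705 K/W
Total R = ΔT/Q = 212/2640 = 0.0803 K/W
R_aerogel blanket = R_total − R_other = 0.0756 K/W
k = L/(R·A) = 0.05/(0.0756×39.6)

k ≈ 0.0167 W/(m·K)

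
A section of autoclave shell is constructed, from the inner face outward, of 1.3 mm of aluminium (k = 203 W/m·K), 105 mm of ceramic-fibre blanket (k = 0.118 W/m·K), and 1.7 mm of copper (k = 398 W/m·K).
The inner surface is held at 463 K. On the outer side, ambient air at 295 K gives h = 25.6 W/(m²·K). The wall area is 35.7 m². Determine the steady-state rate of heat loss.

Thermal resistances in series:
R_aluminium = L/(kA) = 0.0013/(203×35.7) = 1.794×10^-7 K/W
R_ceramic-fibre blanket = L/(kA) = 0.105/(0.118×35.7) = 0.02493 K/W
R_copper = L/(kA) = 0.0017/(398×35.7) = 1.196×10^-7 K/W
R_outer film = 1/(h_o·A) = 1/(25.6×35.7) = 0.001094 K/W
R_total = 0.02602 K/W
Q = ΔT / R_total = 168 / 0.02602

Q ≈ 6460 W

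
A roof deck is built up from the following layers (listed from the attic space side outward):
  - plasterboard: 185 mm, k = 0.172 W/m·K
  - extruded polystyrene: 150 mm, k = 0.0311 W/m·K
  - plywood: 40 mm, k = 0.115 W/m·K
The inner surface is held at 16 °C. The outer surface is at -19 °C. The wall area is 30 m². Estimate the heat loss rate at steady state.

Q ≈ 168 W

Thermal resistances in series:
R_plasterboard = L/(kA) = 0.185/(0.172×30) = 0.03585 K/W
R_extruded polystyrene = L/(kA) = 0.15/(0.0311×30) = 0.1608 K/W
R_plywood = L/(kA) = 0.04/(0.115×30) = 0.01159 K/W
R_total = 0.2082 K/W
Q = ΔT / R_total = 35 / 0.2082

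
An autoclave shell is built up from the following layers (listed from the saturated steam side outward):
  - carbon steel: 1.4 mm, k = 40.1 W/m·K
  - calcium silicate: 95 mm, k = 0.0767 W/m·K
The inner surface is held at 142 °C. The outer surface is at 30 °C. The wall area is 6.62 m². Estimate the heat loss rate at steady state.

Thermal resistances in series:
R_carbon steel = L/(kA) = 0.0014/(40.1×6.62) = 5.274×10^-6 K/W
R_calcium silicate = L/(kA) = 0.095/(0.0767×6.62) = 0.1871 K/W
R_total = 0.1871 K/W
Q = ΔT / R_total = 112 / 0.1871

Q ≈ 599 W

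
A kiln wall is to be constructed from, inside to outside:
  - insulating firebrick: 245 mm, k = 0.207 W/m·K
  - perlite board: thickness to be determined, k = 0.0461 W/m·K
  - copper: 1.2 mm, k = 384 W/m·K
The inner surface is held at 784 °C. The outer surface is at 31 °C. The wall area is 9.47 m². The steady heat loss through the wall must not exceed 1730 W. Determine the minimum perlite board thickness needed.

Series thermal resistances:
R_insulating firebrick = L/(kA) = 0.245/(0.207×9.47) = 0.125 K/W
R_copper = L/(kA) = 0.0012/(384×9.47) = 3.3×10^-7 K/W
Sum of the known resistances R_other = 0.125 K/W
Required total resistance R_tot = ΔT/Q_allow = 753/1730 = 0.4353 K/W
R_perlite board = R_tot − R_other = 0.3103 K/W
L = R·k·A = 0.3103×0.0461×9.47

L ≈ 135 mm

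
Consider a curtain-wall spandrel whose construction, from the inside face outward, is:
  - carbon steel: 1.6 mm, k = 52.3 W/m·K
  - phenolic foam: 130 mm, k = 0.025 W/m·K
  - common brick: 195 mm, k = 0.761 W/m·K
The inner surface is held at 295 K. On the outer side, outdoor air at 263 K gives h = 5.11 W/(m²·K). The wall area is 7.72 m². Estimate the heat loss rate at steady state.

Using the resistance-network approach (series):
R_carbon steel = L/(kA) = 0.0016/(52.3×7.72) = 3.963×10^-6 K/W
R_phenolic foam = L/(kA) = 0.13/(0.025×7.72) = 0.6736 K/W
R_common brick = L/(kA) = 0.195/(0.761×7.72) = 0.03319 K/W
R_outer film = 1/(h_o·A) = 1/(5.11×7.72) = 0.02535 K/W
R_total = 0.7321 K/W
Q = ΔT / R_total = 32 / 0.7321

Q ≈ 43.7 W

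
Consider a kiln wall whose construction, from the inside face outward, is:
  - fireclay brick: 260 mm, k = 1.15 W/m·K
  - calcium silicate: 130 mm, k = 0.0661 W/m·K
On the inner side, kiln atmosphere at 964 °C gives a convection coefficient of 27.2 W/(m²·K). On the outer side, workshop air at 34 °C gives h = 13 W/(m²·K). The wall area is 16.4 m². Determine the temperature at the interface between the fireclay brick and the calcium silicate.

T ≈ 858 °C

Series thermal resistances:
R_inner film = 1/(h_i·A) = 1/(27.2×16.4) = 0.002242 K/W
R_fireclay brick = L/(kA) = 0.26/(1.15×16.4) = 0.01379 K/W
R_calcium silicate = L/(kA) = 0.13/(0.0661×16.4) = 0.1199 K/W
R_outer film = 1/(h_o·A) = 1/(13×16.4) = 0.00469 K/W
R_total = 0.1406 K/W;  Q = ΔT/R_total = 930/0.1406 = 6613 W
T_interface = T_inner − Q·ΣR(inner→interface) = 964 − 6610×0.01603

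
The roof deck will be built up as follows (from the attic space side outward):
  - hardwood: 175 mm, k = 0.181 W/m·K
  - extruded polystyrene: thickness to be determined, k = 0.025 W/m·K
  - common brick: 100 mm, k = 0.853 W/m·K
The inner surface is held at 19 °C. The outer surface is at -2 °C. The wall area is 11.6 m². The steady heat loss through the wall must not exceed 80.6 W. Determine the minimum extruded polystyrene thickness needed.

L ≈ 48.5 mm

Model the wall as resistances in series:
R_hardwood = L/(kA) = 0.175/(0.181×11.6) = 0.08335 K/W
R_common brick = L/(kA) = 0.1/(0.853×11.6) = 0.01011 K/W
Sum of the known resistances R_other = 0.09346 K/W
Required total resistance R_tot = ΔT/Q_allow = 21/80.6 = 0.2605 K/W
R_extruded polystyrene = R_tot − R_other = 0.1671 K/W
L = R·k·A = 0.1671×0.025×11.6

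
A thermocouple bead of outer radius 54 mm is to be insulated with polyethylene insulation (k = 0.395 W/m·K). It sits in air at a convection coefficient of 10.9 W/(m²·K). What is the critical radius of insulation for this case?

For a sphere r_cr = 2k/h = 2×0.395/10.9
r_cr = 72.5 mm; since the bare radius (54 mm) is below r_cr, adding a thin layer of insulation will *increase* heat loss.

r_cr ≈ 72.5 mm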